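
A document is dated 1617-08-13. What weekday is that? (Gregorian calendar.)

Sunday

Doomsday rule: the anchor day for the 1600s is Tuesday. For year 17: 17÷12 = 1 r 5, and 5÷4 = 1, so 1+5+1 = 7.
Tuesday + 7 ≡ Tuesday — that's 1617's doomsday.
In August the doomsday date is Aug 8.
Aug 13 is 5 days after Aug 8; 5 mod 7 = 5, so Tuesday + 5 = Sunday.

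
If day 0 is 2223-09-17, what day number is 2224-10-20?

Sep 17, 2223 → Oct 17, 2223: 30 days (September has 30).
Oct 17, 2223 → Nov 17, 2223: 31 days (October has 31).
Nov 17, 2223 → Dec 17, 2223: 30 days (November has 30).
Dec 17, 2223 → Jan 17, 2224: 31 days (December has 31).
Jan 17, 2224 → Feb 17, 2224: 31 days (January has 31).
Feb 17, 2224 → Mar 17, 2224: 29 days (February has 29).
Mar 17, 2224 → Apr 17, 2224: 31 days (March has 31).
Apr 17, 2224 → May 17, 2224: 30 days (April has 30).
May 17, 2224 → Jun 17, 2224: 31 days (May has 31).
Jun 17, 2224 → Jul 17, 2224: 30 days (June has 30).
Jul 17, 2224 → Aug 17, 2224: 31 days (July has 31).
Aug 17, 2224 → Sep 17, 2224: 31 days (August has 31).
Sep 17, 2224 → Oct 17, 2224: 30 days (September has 30).
Oct 17, 2224 → Oct 20, 2224: 3 days.
Total: 399 days.

399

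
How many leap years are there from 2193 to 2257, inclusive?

15

Multiples of 4 in [2193,2257]: 16.
Of those, multiples of 100: 1 (not leap unless ÷400).
Multiples of 400: 0.
Leap years = 16 − 1 + 0 = 15.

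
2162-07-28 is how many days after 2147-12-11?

5343

Dec 11, 2147 → Dec 11, 2148: 366 days (Feb 29, 2148 is in that span).
Dec 11, 2148 → Dec 11, 2149: 365 days.
Dec 11, 2149 → Dec 11, 2150: 365 days.
Dec 11, 2150 → Dec 11, 2151: 365 days.
Dec 11, 2151 → Dec 11, 2152: 366 days (Feb 29, 2152 is in that span).
Dec 11, 2152 → Dec 11, 2153: 365 days.
Dec 11, 2153 → Dec 11, 2154: 365 days.
Dec 11, 2154 → Dec 11, 2155: 365 days.
Dec 11, 2155 → Dec 11, 2156: 366 days (Feb 29, 2156 is in that span).
Dec 11, 2156 → Dec 11, 2157: 365 days.
Dec 11, 2157 → Dec 11, 2158: 365 days.
Dec 11, 2158 → Dec 11, 2159: 365 days.
Dec 11, 2159 → Dec 11, 2160: 366 days (Feb 29, 2160 is in that span).
Dec 11, 2160 → Dec 11, 2161: 365 days.
Dec 11, 2161 → Jan 11, 2162: 31 days (December has 31).
Jan 11, 2162 → Feb 11, 2162: 31 days (January has 31).
Feb 11, 2162 → Mar 11, 2162: 28 days (February has 28).
Mar 11, 2162 → Apr 11, 2162: 31 days (March has 31).
Apr 11, 2162 → May 11, 2162: 30 days (April has 30).
May 11, 2162 → Jun 11, 2162: 31 days (May has 31).
Jun 11, 2162 → Jul 11, 2162: 30 days (June has 30).
Jul 11, 2162 → Jul 28, 2162: 17 days.
Total: 5343 days.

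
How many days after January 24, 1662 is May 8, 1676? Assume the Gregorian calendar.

5218

Jan 24, 1662 → Jan 24, 1663: 365 days.
Jan 24, 1663 → Jan 24, 1664: 365 days.
Jan 24, 1664 → Jan 24, 1665: 366 days (Feb 29, 1664 is in that span).
Jan 24, 1665 → Jan 24, 1666: 365 days.
Jan 24, 1666 → Jan 24, 1667: 365 days.
Jan 24, 1667 → Jan 24, 1668: 365 days.
Jan 24, 1668 → Jan 24, 1669: 366 days (Feb 29, 1668 is in that span).
Jan 24, 1669 → Jan 24, 1670: 365 days.
Jan 24, 1670 → Jan 24, 1671: 365 days.
Jan 24, 1671 → Jan 24, 1672: 365 days.
Jan 24, 1672 → Jan 24, 1673: 366 days (Feb 29, 1672 is in that span).
Jan 24, 1673 → Jan 24, 1674: 365 days.
Jan 24, 1674 → Jan 24, 1675: 365 days.
Jan 24, 1675 → Jan 24, 1676: 365 days.
Jan 24, 1676 → Feb 24, 1676: 31 days (January has 31).
Feb 24, 1676 → Mar 24, 1676: 29 days (February has 29).
Mar 24, 1676 → Apr 24, 1676: 31 days (March has 31).
Apr 24, 1676 → May 8, 1676: 14 days.
Total: 5218 days.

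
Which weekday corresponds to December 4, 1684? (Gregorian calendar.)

Doomsday rule: the anchor day for the 1600s is Tuesday. For year 84: 84÷12 = 7 r 0, and 0÷4 = 0, so 7+0+0 = 7.
Tuesday + 7 ≡ Tuesday — that's 1684's doomsday.
In December the doomsday date is Dec 12.
Dec 4 is 8 days before Dec 12; 8 mod 7 = 1, so Tuesday − 1 = Monday.

Monday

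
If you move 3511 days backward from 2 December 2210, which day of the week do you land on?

Wednesday

First find the weekday of Dec 2, 2210. Doomsday rule: the anchor day for the 2200s is Friday. For year 10: 10÷12 = 0 r 10, and 10÷4 = 2, so 0+10+2 = 12.
Friday + 12 ≡ Wednesday — that's 2210's doomsday.
In December the doomsday date is Dec 12.
Dec 2 is 10 days before Dec 12; 10 mod 7 = 3, so Wednesday − 3 = Sunday.
3511 mod 7 = 4, so 3511 days before a Sunday is Sunday − 4 = Wednesday.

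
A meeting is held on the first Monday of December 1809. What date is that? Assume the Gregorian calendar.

December 4, 1809

December 1, 1809 is a Friday.
The first Monday is therefore December 4 (3 days later).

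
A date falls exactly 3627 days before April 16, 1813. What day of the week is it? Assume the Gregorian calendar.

Apr 16, 1813 is a Friday.
3627 mod 7 = 1, so 3627 days before a Friday is Friday − 1 = Thursday.

Thursday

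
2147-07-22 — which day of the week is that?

Doomsday rule: the anchor day for the 2100s is Sunday. For year 47: 47÷12 = 3 r 11, and 11÷4 = 2, so 3+11+2 = 16.
Sunday + 16 ≡ Tuesday — that's 2147's doomsday.
In July the doomsday date is Jul 11.
Jul 22 is 11 days after Jul 11; 11 mod 7 = 4, so Tuesday + 4 = Saturday.

Saturday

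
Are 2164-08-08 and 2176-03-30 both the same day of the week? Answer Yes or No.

No

From Aug 8, 2164 to Mar 30, 2176 is 4252 days.
4252 mod 7 = 3, so they are different weekdays.
(Aug 8, 2164 is a Wednesday; Mar 30, 2176 is a Saturday.)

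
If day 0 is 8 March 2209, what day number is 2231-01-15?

Mar 8, 2209 → Mar 8, 2210: 365 days.
Mar 8, 2210 → Mar 8, 2211: 365 days.
Mar 8, 2211 → Mar 8, 2212: 366 days (Feb 29, 2212 is in that span).
Mar 8, 2212 → Mar 8, 2213: 365 days.
Mar 8, 2213 → Mar 8, 2214: 365 days.
Mar 8, 2214 → Mar 8, 2215: 365 days.
Mar 8, 2215 → Mar 8, 2216: 366 days (Feb 29, 2216 is in that span).
Mar 8, 2216 → Mar 8, 2217: 365 days.
Mar 8, 2217 → Mar 8, 2218: 365 days.
Mar 8, 2218 → Mar 8, 2219: 365 days.
Mar 8, 2219 → Mar 8, 2220: 366 days (Feb 29, 2220 is in that span).
Mar 8, 2220 → Mar 8, 2221: 365 days.
Mar 8, 2221 → Mar 8, 2222: 365 days.
Mar 8, 2222 → Mar 8, 2223: 365 days.
Mar 8, 2223 → Mar 8, 2224: 366 days (Feb 29, 2224 is in that span).
Mar 8, 2224 → Mar 8, 2225: 365 days.
Mar 8, 2225 → Mar 8, 2226: 365 days.
Mar 8, 2226 → Mar 8, 2227: 365 days.
Mar 8, 2227 → Mar 8, 2228: 366 days (Feb 29, 2228 is in that span).
Mar 8, 2228 → Mar 8, 2229: 365 days.
Mar 8, 2229 → Mar 8, 2230: 365 days.
Mar 8, 2230 → Apr 8, 2230: 31 days (March has 31).
Apr 8, 2230 → May 8, 2230: 30 days (April has 30).
May 8, 2230 → Jun 8, 2230: 31 days (May has 31).
Jun 8, 2230 → Jul 8, 2230: 30 days (June has 30).
Jul 8, 2230 → Aug 8, 2230: 31 days (July has 31).
Aug 8, 2230 → Sep 8, 2230: 31 days (August has 31).
Sep 8, 2230 → Oct 8, 2230: 30 days (September has 30).
Oct 8, 2230 → Nov 8, 2230: 31 days (October has 31).
Nov 8, 2230 → Dec 8, 2230: 30 days (November has 30).
Dec 8, 2230 → Jan 8, 2231: 31 days (December has 31).
Jan 8, 2231 → Jan 15, 2231: 7 days.
Total: 7983 days.

7983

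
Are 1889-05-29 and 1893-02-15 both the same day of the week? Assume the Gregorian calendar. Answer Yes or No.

Yes

From May 29, 1889 to Feb 15, 1893 is 1358 days.
1358 mod 7 = 0, so they are the same weekday.
(May 29, 1889 is a Wednesday; Feb 15, 1893 is a Wednesday.)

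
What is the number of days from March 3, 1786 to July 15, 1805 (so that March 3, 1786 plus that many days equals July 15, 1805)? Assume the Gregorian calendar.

Mar 3, 1786 → Mar 3, 1787: 365 days.
Mar 3, 1787 → Mar 3, 1788: 366 days (Feb 29, 1788 is in that span).
Mar 3, 1788 → Mar 3, 1789: 365 days.
Mar 3, 1789 → Mar 3, 1790: 365 days.
Mar 3, 1790 → Mar 3, 1791: 365 days.
Mar 3, 1791 → Mar 3, 1792: 366 days (Feb 29, 1792 is in that span).
Mar 3, 1792 → Mar 3, 1793: 365 days.
Mar 3, 1793 → Mar 3, 1794: 365 days.
Mar 3, 1794 → Mar 3, 1795: 365 days.
Mar 3, 1795 → Mar 3, 1796: 366 days (Feb 29, 1796 is in that span).
Mar 3, 1796 → Mar 3, 1797: 365 days.
Mar 3, 1797 → Mar 3, 1798: 365 days.
Mar 3, 1798 → Mar 3, 1799: 365 days.
Mar 3, 1799 → Mar 3, 1800: 365 days.
Mar 3, 1800 → Mar 3, 1801: 365 days.
Mar 3, 1801 → Mar 3, 1802: 365 days.
Mar 3, 1802 → Mar 3, 1803: 365 days.
Mar 3, 1803 → Mar 3, 1804: 366 days (Feb 29, 1804 is in that span).
Mar 3, 1804 → Mar 3, 1805: 365 days.
Mar 3, 1805 → Apr 3, 1805: 31 days (March has 31).
Apr 3, 1805 → May 3, 1805: 30 days (April has 30).
May 3, 1805 → Jun 3, 1805: 31 days (May has 31).
Jun 3, 1805 → Jul 3, 1805: 30 days (June has 30).
Jul 3, 1805 → Jul 15, 1805: 12 days.
Total: 7073 days.

7073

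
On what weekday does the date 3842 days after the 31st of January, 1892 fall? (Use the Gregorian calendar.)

First find the weekday of Jan 31, 1892. Doomsday rule: the anchor day for the 1800s is Friday. For year 92: 92÷12 = 7 r 8, and 8÷4 = 2, so 7+8+2 = 17.
Friday + 17 ≡ Monday — that's 1892's doomsday.
In January the doomsday date is Jan 4 (1892 is a leap year (divisible by 4)).
Jan 31 is 27 days after Jan 4; 27 mod 7 = 6, so Monday + 6 = Sunday.
3842 mod 7 = 6, so 3842 days after a Sunday is Sunday + 6 = Saturday.

Saturday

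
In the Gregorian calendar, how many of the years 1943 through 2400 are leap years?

Multiples of 4 in [1943,2400]: 115.
Of those, multiples of 100: 5 (not leap unless ÷400).
Multiples of 400: 2.
Leap years = 115 − 5 + 2 = 112.

112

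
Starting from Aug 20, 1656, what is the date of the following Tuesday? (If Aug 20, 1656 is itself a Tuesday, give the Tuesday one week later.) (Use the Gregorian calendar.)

August 22, 1656

Aug 20, 1656 is a Sunday.
From Sunday to the next Tuesday is 2 days.
Aug 20, 1656 + 2 = Aug 22, 1656.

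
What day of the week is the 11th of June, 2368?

Tuesday

Doomsday rule: the anchor day for the 2300s is Wednesday. For year 68: 68÷12 = 5 r 8, and 8÷4 = 2, so 5+8+2 = 15.
Wednesday + 15 ≡ Thursday — that's 2368's doomsday.
In June the doomsday date is Jun 6.
Jun 11 is 5 days after Jun 6; 5 mod 7 = 5, so Thursday + 5 = Tuesday.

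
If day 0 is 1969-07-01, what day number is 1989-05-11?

Jul 1, 1969 → Jul 1, 1970: 365 days.
Jul 1, 1970 → Jul 1, 1971: 365 days.
Jul 1, 1971 → Jul 1, 1972: 366 days (Feb 29, 1972 is in that span).
Jul 1, 1972 → Jul 1, 1973: 365 days.
Jul 1, 1973 → Jul 1, 1974: 365 days.
Jul 1, 1974 → Jul 1, 1975: 365 days.
Jul 1, 1975 → Jul 1, 1976: 366 days (Feb 29, 1976 is in that span).
Jul 1, 1976 → Jul 1, 1977: 365 days.
Jul 1, 1977 → Jul 1, 1978: 365 days.
Jul 1, 1978 → Jul 1, 1979: 365 days.
Jul 1, 1979 → Jul 1, 1980: 366 days (Feb 29, 1980 is in that span).
Jul 1, 1980 → Jul 1, 1981: 365 days.
Jul 1, 1981 → Jul 1, 1982: 365 days.
Jul 1, 1982 → Jul 1, 1983: 365 days.
Jul 1, 1983 → Jul 1, 1984: 366 days (Feb 29, 1984 is in that span).
Jul 1, 1984 → Jul 1, 1985: 365 days.
Jul 1, 1985 → Jul 1, 1986: 365 days.
Jul 1, 1986 → Jul 1, 1987: 365 days.
Jul 1, 1987 → Jul 1, 1988: 366 days (Feb 29, 1988 is in that span).
Jul 1, 1988 → Aug 1, 1988: 31 days (July has 31).
Aug 1, 1988 → Sep 1, 1988: 31 days (August has 31).
Sep 1, 1988 → Oct 1, 1988: 30 days (September has 30).
Oct 1, 1988 → Nov 1, 1988: 31 days (October has 31).
Nov 1, 1988 → Dec 1, 1988: 30 days (November has 30).
Dec 1, 1988 → Jan 1, 1989: 31 days (December has 31).
Jan 1, 1989 → Feb 1, 1989: 31 days (January has 31).
Feb 1, 1989 → Mar 1, 1989: 28 days (February has 28).
Mar 1, 1989 → Apr 1, 1989: 31 days (March has 31).
Apr 1, 1989 → May 1, 1989: 30 days (April has 30).
May 1, 1989 → May 11, 1989: 10 days.
Total: 7254 days.

7254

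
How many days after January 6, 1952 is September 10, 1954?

978

Jan 6, 1952 → Jan 6, 1953: 366 days (Feb 29, 1952 is in that span).
Jan 6, 1953 → Jan 6, 1954: 365 days.
Jan 6, 1954 → Feb 6, 1954: 31 days (January has 31).
Feb 6, 1954 → Mar 6, 1954: 28 days (February has 28).
Mar 6, 1954 → Apr 6, 1954: 31 days (March has 31).
Apr 6, 1954 → May 6, 1954: 30 days (April has 30).
May 6, 1954 → Jun 6, 1954: 31 days (May has 31).
Jun 6, 1954 → Jul 6, 1954: 30 days (June has 30).
Jul 6, 1954 → Aug 6, 1954: 31 days (July has 31).
Aug 6, 1954 → Sep 6, 1954: 31 days (August has 31).
Sep 6, 1954 → Sep 10, 1954: 4 days.
Total: 978 days.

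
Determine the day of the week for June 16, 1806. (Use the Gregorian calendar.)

Doomsday rule: the anchor day for the 1800s is Friday. For year 06: 6÷12 = 0 r 6, and 6÷4 = 1, so 0+6+1 = 7.
Friday + 7 ≡ Friday — that's 1806's doomsday.
In June the doomsday date is Jun 6.
Jun 16 is 10 days after Jun 6; 10 mod 7 = 3, so Friday + 3 = Monday.

Monday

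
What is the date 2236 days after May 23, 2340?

July 7, 2346

+365 (one year) → May 23, 2341 (1871 left).
+365 (one year) → May 23, 2342 (1506 left).
+365 (one year) → May 23, 2343 (1141 left).
+366 (one year; includes Feb 29, 2344) → May 23, 2344 (775 left).
+365 (one year) → May 23, 2345 (410 left).
+365 (one year) → May 23, 2346 (45 left).
May has 31 days: +9 → Jun 1, 2346 (36 left).
Jun has 30 days: +30 → Jul 1, 2346 (6 left).
+6 → Jul 7, 2346.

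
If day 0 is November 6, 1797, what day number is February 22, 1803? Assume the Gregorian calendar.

1933

Nov 6, 1797 → Nov 6, 1798: 365 days.
Nov 6, 1798 → Nov 6, 1799: 365 days.
Nov 6, 1799 → Nov 6, 1800: 365 days.
Nov 6, 1800 → Nov 6, 1801: 365 days.
Nov 6, 1801 → Nov 6, 1802: 365 days.
Nov 6, 1802 → Dec 6, 1802: 30 days (November has 30).
Dec 6, 1802 → Jan 6, 1803: 31 days (December has 31).
Jan 6, 1803 → Feb 6, 1803: 31 days (January has 31).
Feb 6, 1803 → Feb 22, 1803: 16 days.
Total: 1933 days.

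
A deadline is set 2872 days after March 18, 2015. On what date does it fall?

+366 (one year; includes Feb 29, 2016) → Mar 18, 2016 (2506 left).
+365 (one year) → Mar 18, 2017 (2141 left).
+365 (one year) → Mar 18, 2018 (1776 left).
+365 (one year) → Mar 18, 2019 (1411 left).
+366 (one year; includes Feb 29, 2020) → Mar 18, 2020 (1045 left).
+365 (one year) → Mar 18, 2021 (680 left).
+365 (one year) → Mar 18, 2022 (315 left).
Mar has 31 days: +14 → Apr 1, 2022 (301 left).
Apr has 30 days: +30 → May 1, 2022 (271 left).
May has 31 days: +31 → Jun 1, 2022 (240 left).
Jun has 30 days: +30 → Jul 1, 2022 (210 left).
Jul has 31 days: +31 → Aug 1, 2022 (179 left).
Aug has 31 days: +31 → Sep 1, 2022 (148 left).
Sep has 30 days: +30 → Oct 1, 2022 (118 left).
Oct has 31 days: +31 → Nov 1, 2022 (87 left).
Nov has 30 days: +30 → Dec 1, 2022 (57 left).
Dec has 31 days: +31 → Jan 1, 2023 (26 left).
+26 → Jan 27, 2023.

January 27, 2023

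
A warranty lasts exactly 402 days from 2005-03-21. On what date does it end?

+365 (one year) → Mar 21, 2006 (37 left).
Mar has 31 days: +11 → Apr 1, 2006 (26 left).
+26 → Apr 27, 2006.

April 27, 2006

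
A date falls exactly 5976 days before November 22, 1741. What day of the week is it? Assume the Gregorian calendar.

First find the weekday of Nov 22, 1741. Doomsday rule: the anchor day for the 1700s is Sunday. For year 41: 41÷12 = 3 r 5, and 5÷4 = 1, so 3+5+1 = 9.
Sunday + 9 ≡ Tuesday — that's 1741's doomsday.
In November the doomsday date is Nov 7.
Nov 22 is 15 days after Nov 7; 15 mod 7 = 1, so Tuesday + 1 = Wednesday.
5976 mod 7 = 5, so 5976 days before a Wednesday is Wednesday − 5 = Friday.

Friday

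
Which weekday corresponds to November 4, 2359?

Doomsday rule: the anchor day for the 2300s is Wednesday. For year 59: 59÷12 = 4 r 11, and 11÷4 = 2, so 4+11+2 = 17.
Wednesday + 17 ≡ Saturday — that's 2359's doomsday.
In November the doomsday date is Nov 7.
Nov 4 is 3 days before Nov 7; 3 mod 7 = 3, so Saturday − 3 = Wednesday.

Wednesday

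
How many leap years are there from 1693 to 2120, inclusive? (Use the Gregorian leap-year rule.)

Multiples of 4 in [1693,2120]: 107.
Of those, multiples of 100: 5 (not leap unless ÷400).
Multiples of 400: 1.
Leap years = 107 − 5 + 1 = 103.

103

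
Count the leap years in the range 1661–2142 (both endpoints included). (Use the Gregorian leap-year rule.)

116

Multiples of 4 in [1661,2142]: 120.
Of those, multiples of 100: 5 (not leap unless ÷400).
Multiples of 400: 1.
Leap years = 120 − 5 + 1 = 116.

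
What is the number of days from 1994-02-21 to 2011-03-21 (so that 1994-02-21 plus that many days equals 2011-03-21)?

6237

Feb 21, 1994 → Feb 21, 1995: 365 days.
Feb 21, 1995 → Feb 21, 1996: 365 days.
Feb 21, 1996 → Feb 21, 1997: 366 days (Feb 29, 1996 is in that span).
Feb 21, 1997 → Feb 21, 1998: 365 days.
Feb 21, 1998 → Feb 21, 1999: 365 days.
Feb 21, 1999 → Feb 21, 2000: 365 days.
Feb 21, 2000 → Feb 21, 2001: 366 days (Feb 29, 2000 is in that span).
Feb 21, 2001 → Feb 21, 2002: 365 days.
Feb 21, 2002 → Feb 21, 2003: 365 days.
Feb 21, 2003 → Feb 21, 2004: 365 days.
Feb 21, 2004 → Feb 21, 2005: 366 days (Feb 29, 2004 is in that span).
Feb 21, 2005 → Feb 21, 2006: 365 days.
Feb 21, 2006 → Feb 21, 2007: 365 days.
Feb 21, 2007 → Feb 21, 2008: 365 days.
Feb 21, 2008 → Feb 21, 2009: 366 days (Feb 29, 2008 is in that span).
Feb 21, 2009 → Feb 21, 2010: 365 days.
Feb 21, 2010 → Mar 21, 2010: 28 days (February has 28).
Mar 21, 2010 → Apr 21, 2010: 31 days (March has 31).
Apr 21, 2010 → May 21, 2010: 30 days (April has 30).
May 21, 2010 → Jun 21, 2010: 31 days (May has 31).
Jun 21, 2010 → Jul 21, 2010: 30 days (June has 30).
Jul 21, 2010 → Aug 21, 2010: 31 days (July has 31).
Aug 21, 2010 → Sep 21, 2010: 31 days (August has 31).
Sep 21, 2010 → Oct 21, 2010: 30 days (September has 30).
Oct 21, 2010 → Nov 21, 2010: 31 days (October has 31).
Nov 21, 2010 → Dec 21, 2010: 30 days (November has 30).
Dec 21, 2010 → Jan 21, 2011: 31 days (December has 31).
Jan 21, 2011 → Feb 21, 2011: 31 days (January has 31).
Feb 21, 2011 → Mar 21, 2011: 28 days.
Total: 6237 days.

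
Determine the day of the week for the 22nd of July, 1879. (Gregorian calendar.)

Tuesday

Doomsday rule: the anchor day for the 1800s is Friday. For year 79: 79÷12 = 6 r 7, and 7÷4 = 1, so 6+7+1 = 14.
Friday + 14 ≡ Friday — that's 1879's doomsday.
In July the doomsday date is Jul 11.
Jul 22 is 11 days after Jul 11; 11 mod 7 = 4, so Friday + 4 = Tuesday.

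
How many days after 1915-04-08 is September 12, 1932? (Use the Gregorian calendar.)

6367

Apr 8, 1915 → Apr 8, 1916: 366 days (Feb 29, 1916 is in that span).
Apr 8, 1916 → Apr 8, 1917: 365 days.
Apr 8, 1917 → Apr 8, 1918: 365 days.
Apr 8, 1918 → Apr 8, 1919: 365 days.
Apr 8, 1919 → Apr 8, 1920: 366 days (Feb 29, 1920 is in that span).
Apr 8, 1920 → Apr 8, 1921: 365 days.
Apr 8, 1921 → Apr 8, 1922: 365 days.
Apr 8, 1922 → Apr 8, 1923: 365 days.
Apr 8, 1923 → Apr 8, 1924: 366 days (Feb 29, 1924 is in that span).
Apr 8, 1924 → Apr 8, 1925: 365 days.
Apr 8, 1925 → Apr 8, 1926: 365 days.
Apr 8, 1926 → Apr 8, 1927: 365 days.
Apr 8, 1927 → Apr 8, 1928: 366 days (Feb 29, 1928 is in that span).
Apr 8, 1928 → Apr 8, 1929: 365 days.
Apr 8, 1929 → Apr 8, 1930: 365 days.
Apr 8, 1930 → Apr 8, 1931: 365 days.
Apr 8, 1931 → Apr 8, 1932: 366 days (Feb 29, 1932 is in that span).
Apr 8, 1932 → May 8, 1932: 30 days (April has 30).
May 8, 1932 → Jun 8, 1932: 31 days (May has 31).
Jun 8, 1932 → Jul 8, 1932: 30 days (June has 30).
Jul 8, 1932 → Aug 8, 1932: 31 days (July has 31).
Aug 8, 1932 → Sep 8, 1932: 31 days (August has 31).
Sep 8, 1932 → Sep 12, 1932: 4 days.
Total: 6367 days.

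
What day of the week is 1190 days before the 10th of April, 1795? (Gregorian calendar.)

First find the weekday of Apr 10, 1795. Doomsday rule: the anchor day for the 1700s is Sunday. For year 95: 95÷12 = 7 r 11, and 11÷4 = 2, so 7+11+2 = 20.
Sunday + 20 ≡ Saturday — that's 1795's doomsday.
In April the doomsday date is Apr 4.
Apr 10 is 6 days after Apr 4; 6 mod 7 = 6, so Saturday + 6 = Friday.
1190 mod 7 = 0, so 1190 days before a Friday is Friday − 0 = Friday.

Friday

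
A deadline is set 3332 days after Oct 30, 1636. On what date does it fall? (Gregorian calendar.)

+365 (one year) → Oct 30, 1637 (2967 left).
+365 (one year) → Oct 30, 1638 (2602 left).
+365 (one year) → Oct 30, 1639 (2237 left).
+366 (one year; includes Feb 29, 1640) → Oct 30, 1640 (1871 left).
+365 (one year) → Oct 30, 1641 (1506 left).
+365 (one year) → Oct 30, 1642 (1141 left).
+365 (one year) → Oct 30, 1643 (776 left).
+366 (one year; includes Feb 29, 1644) → Oct 30, 1644 (410 left).
+365 (one year) → Oct 30, 1645 (45 left).
Oct has 31 days: +2 → Nov 1, 1645 (43 left).
Nov has 30 days: +30 → Dec 1, 1645 (13 left).
+13 → Dec 14, 1645.

December 14, 1645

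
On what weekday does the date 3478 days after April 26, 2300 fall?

Wednesday

First find the weekday of Apr 26, 2300. Doomsday rule: the anchor day for the 2300s is Wednesday. For year 00: 0÷12 = 0 r 0, and 0÷4 = 0, so 0+0+0 = 0.
Wednesday + 0 ≡ Wednesday — that's 2300's doomsday.
In April the doomsday date is Apr 4.
Apr 26 is 22 days after Apr 4; 22 mod 7 = 1, so Wednesday + 1 = Thursday.
3478 mod 7 = 6, so 3478 days after a Thursday is Thursday + 6 = Wednesday.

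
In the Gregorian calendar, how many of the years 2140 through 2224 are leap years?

Multiples of 4 in [2140,2224]: 22.
Of those, multiples of 100: 1 (not leap unless ÷400).
Multiples of 400: 0.
Leap years = 22 − 1 + 0 = 21.

21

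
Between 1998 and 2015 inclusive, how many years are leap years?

4

Multiples of 4 in [1998,2015]: 4.
Of those, multiples of 100: 1 (not leap unless ÷400).
Multiples of 400: 1.
Leap years = 4 − 1 + 1 = 4.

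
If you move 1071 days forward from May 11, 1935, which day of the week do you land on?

First find the weekday of May 11, 1935. Doomsday rule: the anchor day for the 1900s is Wednesday. For year 35: 35÷12 = 2 r 11, and 11÷4 = 2, so 2+11+2 = 15.
Wednesday + 15 ≡ Thursday — that's 1935's doomsday.
In May the doomsday date is May 9.
May 11 is 2 days after May 9; 2 mod 7 = 2, so Thursday + 2 = Saturday.
1071 mod 7 = 0, so 1071 days after a Saturday is Saturday + 0 = Saturday.

Saturday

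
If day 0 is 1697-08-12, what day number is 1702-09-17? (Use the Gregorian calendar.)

1861

Aug 12, 1697 → Aug 12, 1698: 365 days.
Aug 12, 1698 → Aug 12, 1699: 365 days.
Aug 12, 1699 → Aug 12, 1700: 365 days.
Aug 12, 1700 → Aug 12, 1701: 365 days.
Aug 12, 1701 → Aug 12, 1702: 365 days.
Aug 12, 1702 → Sep 12, 1702: 31 days (August has 31).
Sep 12, 1702 → Sep 17, 1702: 5 days.
Total: 1861 days.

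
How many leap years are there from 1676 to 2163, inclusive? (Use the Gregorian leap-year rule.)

Multiples of 4 in [1676,2163]: 122.
Of those, multiples of 100: 5 (not leap unless ÷400).
Multiples of 400: 1.
Leap years = 122 − 5 + 1 = 118.

118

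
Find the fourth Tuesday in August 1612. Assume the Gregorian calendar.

August 28, 1612

August 1, 1612 is a Wednesday.
The first Tuesday is therefore August 7 (6 days later).
The fourth Tuesday is 7 + 3×7 = August 28.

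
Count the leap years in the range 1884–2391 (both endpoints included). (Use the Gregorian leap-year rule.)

Multiples of 4 in [1884,2391]: 127.
Of those, multiples of 100: 5 (not leap unless ÷400).
Multiples of 400: 1.
Leap years = 127 − 5 + 1 = 123.

123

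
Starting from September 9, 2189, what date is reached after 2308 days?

January 4, 2196

+365 (one year) → Sep 9, 2190 (1943 left).
+365 (one year) → Sep 9, 2191 (1578 left).
+366 (one year; includes Feb 29, 2192) → Sep 9, 2192 (1212 left).
+365 (one year) → Sep 9, 2193 (847 left).
+365 (one year) → Sep 9, 2194 (482 left).
+365 (one year) → Sep 9, 2195 (117 left).
Sep has 30 days: +22 → Oct 1, 2195 (95 left).
Oct has 31 days: +31 → Nov 1, 2195 (64 left).
Nov has 30 days: +30 → Dec 1, 2195 (34 left).
Dec has 31 days: +31 → Jan 1, 2196 (3 left).
+3 → Jan 4, 2196.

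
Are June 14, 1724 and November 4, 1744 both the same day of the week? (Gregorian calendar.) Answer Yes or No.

From Jun 14, 1724 to Nov 4, 1744 is 7448 days.
7448 mod 7 = 0, so they are the same weekday.
(Jun 14, 1724 is a Wednesday; Nov 4, 1744 is a Wednesday.)

Yes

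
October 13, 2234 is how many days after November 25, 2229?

1783

Nov 25, 2229 → Nov 25, 2230: 365 days.
Nov 25, 2230 → Nov 25, 2231: 365 days.
Nov 25, 2231 → Nov 25, 2232: 366 days (Feb 29, 2232 is in that span).
Nov 25, 2232 → Nov 25, 2233: 365 days.
Nov 25, 2233 → Dec 25, 2233: 30 days (November has 30).
Dec 25, 2233 → Jan 25, 2234: 31 days (December has 31).
Jan 25, 2234 → Feb 25, 2234: 31 days (January has 31).
Feb 25, 2234 → Mar 25, 2234: 28 days (February has 28).
Mar 25, 2234 → Apr 25, 2234: 31 days (March has 31).
Apr 25, 2234 → May 25, 2234: 30 days (April has 30).
May 25, 2234 → Jun 25, 2234: 31 days (May has 31).
Jun 25, 2234 → Jul 25, 2234: 30 days (June has 30).
Jul 25, 2234 → Aug 25, 2234: 31 days (July has 31).
Aug 25, 2234 → Sep 25, 2234: 31 days (August has 31).
Sep 25, 2234 → Oct 13, 2234: 18 days.
Total: 1783 days.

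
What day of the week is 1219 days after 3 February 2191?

Friday

First find the weekday of Feb 3, 2191. Doomsday rule: the anchor day for the 2100s is Sunday. For year 91: 91÷12 = 7 r 7, and 7÷4 = 1, so 7+7+1 = 15.
Sunday + 15 ≡ Monday — that's 2191's doomsday.
In February the doomsday date is Feb 28 (2191 is not a leap year).
Feb 3 is 25 days before Feb 28; 25 mod 7 = 4, so Monday − 4 = Thursday.
1219 mod 7 = 1, so 1219 days after a Thursday is Thursday + 1 = Friday.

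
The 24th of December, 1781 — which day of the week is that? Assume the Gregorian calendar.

Monday

Doomsday rule: the anchor day for the 1700s is Sunday. For year 81: 81÷12 = 6 r 9, and 9÷4 = 2, so 6+9+2 = 17.
Sunday + 17 ≡ Wednesday — that's 1781's doomsday.
In December the doomsday date is Dec 12.
Dec 24 is 12 days after Dec 12; 12 mod 7 = 5, so Wednesday + 5 = Monday.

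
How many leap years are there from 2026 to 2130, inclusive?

25

Multiples of 4 in [2026,2130]: 26.
Of those, multiples of 100: 1 (not leap unless ÷400).
Multiples of 400: 0.
Leap years = 26 − 1 + 0 = 25.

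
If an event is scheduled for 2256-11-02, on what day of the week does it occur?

Doomsday rule: the anchor day for the 2200s is Friday. For year 56: 56÷12 = 4 r 8, and 8÷4 = 2, so 4+8+2 = 14.
Friday + 14 ≡ Friday — that's 2256's doomsday.
In November the doomsday date is Nov 7.
Nov 2 is 5 days before Nov 7; 5 mod 7 = 5, so Friday − 5 = Sunday.

Sunday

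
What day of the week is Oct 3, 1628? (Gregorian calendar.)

Doomsday rule: the anchor day for the 1600s is Tuesday. For year 28: 28÷12 = 2 r 4, and 4÷4 = 1, so 2+4+1 = 7.
Tuesday + 7 ≡ Tuesday — that's 1628's doomsday.
In October the doomsday date is Oct 10.
Oct 3 is 7 days before Oct 10; 7 mod 7 = 0, so Tuesday − 0 = Tuesday.

Tuesday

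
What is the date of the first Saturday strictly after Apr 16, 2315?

April 17, 2315

Apr 16, 2315 is a Friday.
From Friday to the next Saturday is 1 day.
Apr 16, 2315 + 1 = Apr 17, 2315.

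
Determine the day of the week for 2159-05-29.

Tuesday

Doomsday rule: the anchor day for the 2100s is Sunday. For year 59: 59÷12 = 4 r 11, and 11÷4 = 2, so 4+11+2 = 17.
Sunday + 17 ≡ Wednesday — that's 2159's doomsday.
In May the doomsday date is May 9.
May 29 is 20 days after May 9; 20 mod 7 = 6, so Wednesday + 6 = Tuesday.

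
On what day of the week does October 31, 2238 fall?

Wednesday

Doomsday rule: the anchor day for the 2200s is Friday. For year 38: 38÷12 = 3 r 2, and 2÷4 = 0, so 3+2+0 = 5.
Friday + 5 ≡ Wednesday — that's 2238's doomsday.
In October the doomsday date is Oct 10.
Oct 31 is 21 days after Oct 10; 21 mod 7 = 0, so Wednesday + 0 = Wednesday.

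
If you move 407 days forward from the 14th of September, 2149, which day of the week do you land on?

Monday

First find the weekday of Sep 14, 2149. Doomsday rule: the anchor day for the 2100s is Sunday. For year 49: 49÷12 = 4 r 1, and 1÷4 = 0, so 4+1+0 = 5.
Sunday + 5 ≡ Friday — that's 2149's doomsday.
In September the doomsday date is Sep 5.
Sep 14 is 9 days after Sep 5; 9 mod 7 = 2, so Friday + 2 = Sunday.
407 mod 7 = 1, so 407 days after a Sunday is Sunday + 1 = Monday.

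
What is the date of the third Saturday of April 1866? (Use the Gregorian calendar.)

April 1, 1866 is a Sunday.
The first Saturday is therefore April 7 (6 days later).
The third Saturday is 7 + 2×7 = April 21.

April 21, 1866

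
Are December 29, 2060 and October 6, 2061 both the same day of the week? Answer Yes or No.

From Dec 29, 2060 to Oct 6, 2061 is 281 days.
281 mod 7 = 1, so they are different weekdays.
(Dec 29, 2060 is a Wednesday; Oct 6, 2061 is a Thursday.)

No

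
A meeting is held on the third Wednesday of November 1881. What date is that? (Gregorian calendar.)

November 1, 1881 is a Tuesday.
The first Wednesday is therefore November 2 (1 days later).
The third Wednesday is 2 + 2×7 = November 16.

November 16, 1881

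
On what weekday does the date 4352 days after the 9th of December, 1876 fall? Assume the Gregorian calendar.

First find the weekday of Dec 9, 1876. Doomsday rule: the anchor day for the 1800s is Friday. For year 76: 76÷12 = 6 r 4, and 4÷4 = 1, so 6+4+1 = 11.
Friday + 11 ≡ Tuesday — that's 1876's doomsday.
In December the doomsday date is Dec 12.
Dec 9 is 3 days before Dec 12; 3 mod 7 = 3, so Tuesday − 3 = Saturday.
4352 mod 7 = 5, so 4352 days after a Saturday is Saturday + 5 = Thursday.

Thursday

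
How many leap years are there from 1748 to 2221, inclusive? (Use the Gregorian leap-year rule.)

115

Multiples of 4 in [1748,2221]: 119.
Of those, multiples of 100: 5 (not leap unless ÷400).
Multiples of 400: 1.
Leap years = 119 − 5 + 1 = 115.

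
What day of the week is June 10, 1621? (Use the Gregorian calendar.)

Doomsday rule: the anchor day for the 1600s is Tuesday. For year 21: 21÷12 = 1 r 9, and 9÷4 = 2, so 1+9+2 = 12.
Tuesday + 12 ≡ Sunday — that's 1621's doomsday.
In June the doomsday date is Jun 6.
Jun 10 is 4 days after Jun 6; 4 mod 7 = 4, so Sunday + 4 = Thursday.

Thursday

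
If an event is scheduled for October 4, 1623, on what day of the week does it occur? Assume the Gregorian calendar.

Wednesday

Doomsday rule: the anchor day for the 1600s is Tuesday. For year 23: 23÷12 = 1 r 11, and 11÷4 = 2, so 1+11+2 = 14.
Tuesday + 14 ≡ Tuesday — that's 1623's doomsday.
In October the doomsday date is Oct 10.
Oct 4 is 6 days before Oct 10; 6 mod 7 = 6, so Tuesday − 6 = Wednesday.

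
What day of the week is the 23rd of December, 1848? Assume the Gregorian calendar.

Doomsday rule: the anchor day for the 1800s is Friday. For year 48: 48÷12 = 4 r 0, and 0÷4 = 0, so 4+0+0 = 4.
Friday + 4 ≡ Tuesday — that's 1848's doomsday.
In December the doomsday date is Dec 12.
Dec 23 is 11 days after Dec 12; 11 mod 7 = 4, so Tuesday + 4 = Saturday.

Saturday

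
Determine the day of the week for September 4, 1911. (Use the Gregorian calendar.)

Doomsday rule: the anchor day for the 1900s is Wednesday. For year 11: 11÷12 = 0 r 11, and 11÷4 = 2, so 0+11+2 = 13.
Wednesday + 13 ≡ Tuesday — that's 1911's doomsday.
In September the doomsday date is Sep 5.
Sep 4 is 1 day before Sep 5; 1 mod 7 = 1, so Tuesday − 1 = Monday.

Monday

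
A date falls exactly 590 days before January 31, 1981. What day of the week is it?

Jan 31, 1981 is a Saturday.
590 mod 7 = 2, so 590 days before a Saturday is Saturday − 2 = Thursday.

Thursday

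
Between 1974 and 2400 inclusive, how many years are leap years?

Multiples of 4 in [1974,2400]: 107.
Of those, multiples of 100: 5 (not leap unless ÷400).
Multiples of 400: 2.
Leap years = 107 − 5 + 2 = 104.

104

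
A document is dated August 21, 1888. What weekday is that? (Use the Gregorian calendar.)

Tuesday

Doomsday rule: the anchor day for the 1800s is Friday. For year 88: 88÷12 = 7 r 4, and 4÷4 = 1, so 7+4+1 = 12.
Friday + 12 ≡ Wednesday — that's 1888's doomsday.
In August the doomsday date is Aug 8.
Aug 21 is 13 days after Aug 8; 13 mod 7 = 6, so Wednesday + 6 = Tuesday.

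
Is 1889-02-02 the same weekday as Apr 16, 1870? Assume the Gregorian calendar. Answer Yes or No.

From Apr 16, 1870 to Feb 2, 1889 is 6867 days.
6867 mod 7 = 0, so they are the same weekday.
(Apr 16, 1870 is a Saturday; Feb 2, 1889 is a Saturday.)

Yes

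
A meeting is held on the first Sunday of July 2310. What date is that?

July 3, 2310

July 1, 2310 is a Friday.
The first Sunday is therefore July 3 (2 days later).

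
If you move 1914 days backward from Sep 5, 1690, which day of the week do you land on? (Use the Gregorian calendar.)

First find the weekday of Sep 5, 1690. Doomsday rule: the anchor day for the 1600s is Tuesday. For year 90: 90÷12 = 7 r 6, and 6÷4 = 1, so 7+6+1 = 14.
Tuesday + 14 ≡ Tuesday — that's 1690's doomsday.
In September the doomsday date is Sep 5.
Sep 5 is the doomsday itself: Tuesday.
1914 mod 7 = 3, so 1914 days before a Tuesday is Tuesday − 3 = Saturday.

Saturday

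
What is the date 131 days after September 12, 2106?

January 21, 2107

Sep has 30 days: +19 → Oct 1, 2106 (112 left).
Oct has 31 days: +31 → Nov 1, 2106 (81 left).
Nov has 30 days: +30 → Dec 1, 2106 (51 left).
Dec has 31 days: +31 → Jan 1, 2107 (20 left).
+20 → Jan 21, 2107.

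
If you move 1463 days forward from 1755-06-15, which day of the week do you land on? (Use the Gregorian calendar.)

First find the weekday of Jun 15, 1755. Doomsday rule: the anchor day for the 1700s is Sunday. For year 55: 55÷12 = 4 r 7, and 7÷4 = 1, so 4+7+1 = 12.
Sunday + 12 ≡ Friday — that's 1755's doomsday.
In June the doomsday date is Jun 6.
Jun 15 is 9 days after Jun 6; 9 mod 7 = 2, so Friday + 2 = Sunday.
1463 mod 7 = 0, so 1463 days after a Sunday is Sunday + 0 = Sunday.

Sunday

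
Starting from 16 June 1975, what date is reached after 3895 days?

+366 (one year; includes Feb 29, 1976) → Jun 16, 1976 (3529 left).
+365 (one year) → Jun 16, 1977 (3164 left).
+365 (one year) → Jun 16, 1978 (2799 left).
+365 (one year) → Jun 16, 1979 (2434 left).
+366 (one year; includes Feb 29, 1980) → Jun 16, 1980 (2068 left).
+365 (one year) → Jun 16, 1981 (1703 left).
+365 (one year) → Jun 16, 1982 (1338 left).
+365 (one year) → Jun 16, 1983 (973 left).
+366 (one year; includes Feb 29, 1984) → Jun 16, 1984 (607 left).
+365 (one year) → Jun 16, 1985 (242 left).
Jun has 30 days: +15 → Jul 1, 1985 (227 left).
Jul has 31 days: +31 → Aug 1, 1985 (196 left).
Aug has 31 days: +31 → Sep 1, 1985 (165 left).
Sep has 30 days: +30 → Oct 1, 1985 (135 left).
Oct has 31 days: +31 → Nov 1, 1985 (104 left).
Nov has 30 days: +30 → Dec 1, 1985 (74 left).
Dec has 31 days: +31 → Jan 1, 1986 (43 left).
Jan has 31 days: +31 → Feb 1, 1986 (12 left).
+12 → Feb 13, 1986.

February 13, 1986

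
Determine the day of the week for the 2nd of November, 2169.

Thursday

Doomsday rule: the anchor day for the 2100s is Sunday. For year 69: 69÷12 = 5 r 9, and 9÷4 = 2, so 5+9+2 = 16.
Sunday + 16 ≡ Tuesday — that's 2169's doomsday.
In November the doomsday date is Nov 7.
Nov 2 is 5 days before Nov 7; 5 mod 7 = 5, so Tuesday − 5 = Thursday.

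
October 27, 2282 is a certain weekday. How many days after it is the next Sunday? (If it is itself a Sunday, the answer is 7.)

Oct 27, 2282 is a Friday.
From Friday to the next Sunday is 2 days.

2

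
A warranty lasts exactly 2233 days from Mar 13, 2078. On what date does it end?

+365 (one year) → Mar 13, 2079 (1868 left).
+366 (one year; includes Feb 29, 2080) → Mar 13, 2080 (1502 left).
+365 (one year) → Mar 13, 2081 (1137 left).
+365 (one year) → Mar 13, 2082 (772 left).
+365 (one year) → Mar 13, 2083 (407 left).
+366 (one year; includes Feb 29, 2084) → Mar 13, 2084 (41 left).
Mar has 31 days: +19 → Apr 1, 2084 (22 left).
+22 → Apr 23, 2084.

April 23, 2084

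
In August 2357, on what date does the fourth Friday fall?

August 23, 2357

August 1, 2357 is a Thursday.
The first Friday is therefore August 2 (1 days later).
The fourth Friday is 2 + 3×7 = August 23.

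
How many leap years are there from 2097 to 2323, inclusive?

53

Multiples of 4 in [2097,2323]: 56.
Of those, multiples of 100: 3 (not leap unless ÷400).
Multiples of 400: 0.
Leap years = 56 − 3 + 0 = 53.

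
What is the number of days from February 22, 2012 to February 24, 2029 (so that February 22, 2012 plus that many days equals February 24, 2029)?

Feb 22, 2012 → Feb 22, 2013: 366 days (Feb 29, 2012 is in that span).
Feb 22, 2013 → Feb 22, 2014: 365 days.
Feb 22, 2014 → Feb 22, 2015: 365 days.
Feb 22, 2015 → Feb 22, 2016: 365 days.
Feb 22, 2016 → Feb 22, 2017: 366 days (Feb 29, 2016 is in that span).
Feb 22, 2017 → Feb 22, 2018: 365 days.
Feb 22, 2018 → Feb 22, 2019: 365 days.
Feb 22, 2019 → Feb 22, 2020: 365 days.
Feb 22, 2020 → Feb 22, 2021: 366 days (Feb 29, 2020 is in that span).
Feb 22, 2021 → Feb 22, 2022: 365 days.
Feb 22, 2022 → Feb 22, 2023: 365 days.
Feb 22, 2023 → Feb 22, 2024: 365 days.
Feb 22, 2024 → Feb 22, 2025: 366 days (Feb 29, 2024 is in that span).
Feb 22, 2025 → Feb 22, 2026: 365 days.
Feb 22, 2026 → Feb 22, 2027: 365 days.
Feb 22, 2027 → Feb 22, 2028: 365 days.
Feb 22, 2028 → Mar 22, 2028: 29 days (February has 29).
Mar 22, 2028 → Apr 22, 2028: 31 days (March has 31).
Apr 22, 2028 → May 22, 2028: 30 days (April has 30).
May 22, 2028 → Jun 22, 2028: 31 days (May has 31).
Jun 22, 2028 → Jul 22, 2028: 30 days (June has 30).
Jul 22, 2028 → Aug 22, 2028: 31 days (July has 31).
Aug 22, 2028 → Sep 22, 2028: 31 days (August has 31).
Sep 22, 2028 → Oct 22, 2028: 30 days (September has 30).
Oct 22, 2028 → Nov 22, 2028: 31 days (October has 31).
Nov 22, 2028 → Dec 22, 2028: 30 days (November has 30).
Dec 22, 2028 → Jan 22, 2029: 31 days (December has 31).
Jan 22, 2029 → Feb 22, 2029: 31 days (January has 31).
Feb 22, 2029 → Feb 24, 2029: 2 days.
Total: 6212 days.

6212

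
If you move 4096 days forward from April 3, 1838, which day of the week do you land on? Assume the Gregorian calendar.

Apr 3, 1838 is a Tuesday.
4096 mod 7 = 1, so 4096 days after a Tuesday is Tuesday + 1 = Wednesday.

Wednesday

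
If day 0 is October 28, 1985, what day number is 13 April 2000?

5281

Oct 28, 1985 → Oct 28, 1986: 365 days.
Oct 28, 1986 → Oct 28, 1987: 365 days.
Oct 28, 1987 → Oct 28, 1988: 366 days (Feb 29, 1988 is in that span).
Oct 28, 1988 → Oct 28, 1989: 365 days.
Oct 28, 1989 → Oct 28, 1990: 365 days.
Oct 28, 1990 → Oct 28, 1991: 365 days.
Oct 28, 1991 → Oct 28, 1992: 366 days (Feb 29, 1992 is in that span).
Oct 28, 1992 → Oct 28, 1993: 365 days.
Oct 28, 1993 → Oct 28, 1994: 365 days.
Oct 28, 1994 → Oct 28, 1995: 365 days.
Oct 28, 1995 → Oct 28, 1996: 366 days (Feb 29, 1996 is in that span).
Oct 28, 1996 → Oct 28, 1997: 365 days.
Oct 28, 1997 → Oct 28, 1998: 365 days.
Oct 28, 1998 → Oct 28, 1999: 365 days.
Oct 28, 1999 → Nov 28, 1999: 31 days (October has 31).
Nov 28, 1999 → Dec 28, 1999: 30 days (November has 30).
Dec 28, 1999 → Jan 28, 2000: 31 days (December has 31).
Jan 28, 2000 → Feb 28, 2000: 31 days (January has 31).
Feb 28, 2000 → Mar 28, 2000: 29 days (February has 29).
Mar 28, 2000 → Apr 13, 2000: 16 days.
Total: 5281 days.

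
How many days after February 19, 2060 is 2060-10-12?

Feb 19, 2060 → Mar 19, 2060: 29 days (February has 29).
Mar 19, 2060 → Apr 19, 2060: 31 days (March has 31).
Apr 19, 2060 → May 19, 2060: 30 days (April has 30).
May 19, 2060 → Jun 19, 2060: 31 days (May has 31).
Jun 19, 2060 → Jul 19, 2060: 30 days (June has 30).
Jul 19, 2060 → Aug 19, 2060: 31 days (July has 31).
Aug 19, 2060 → Sep 19, 2060: 31 days (August has 31).
Sep 19, 2060 → Oct 12, 2060: 23 days.
Total: 236 days.

236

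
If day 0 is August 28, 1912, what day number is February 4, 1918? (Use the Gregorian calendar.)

1986

Aug 28, 1912 → Aug 28, 1913: 365 days.
Aug 28, 1913 → Aug 28, 1914: 365 days.
Aug 28, 1914 → Aug 28, 1915: 365 days.
Aug 28, 1915 → Aug 28, 1916: 366 days (Feb 29, 1916 is in that span).
Aug 28, 1916 → Aug 28, 1917: 365 days.
Aug 28, 1917 → Sep 28, 1917: 31 days (August has 31).
Sep 28, 1917 → Oct 28, 1917: 30 days (September has 30).
Oct 28, 1917 → Nov 28, 1917: 31 days (October has 31).
Nov 28, 1917 → Dec 28, 1917: 30 days (November has 30).
Dec 28, 1917 → Jan 28, 1918: 31 days (December has 31).
Jan 28, 1918 → Feb 4, 1918: 7 days.
Total: 1986 days.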